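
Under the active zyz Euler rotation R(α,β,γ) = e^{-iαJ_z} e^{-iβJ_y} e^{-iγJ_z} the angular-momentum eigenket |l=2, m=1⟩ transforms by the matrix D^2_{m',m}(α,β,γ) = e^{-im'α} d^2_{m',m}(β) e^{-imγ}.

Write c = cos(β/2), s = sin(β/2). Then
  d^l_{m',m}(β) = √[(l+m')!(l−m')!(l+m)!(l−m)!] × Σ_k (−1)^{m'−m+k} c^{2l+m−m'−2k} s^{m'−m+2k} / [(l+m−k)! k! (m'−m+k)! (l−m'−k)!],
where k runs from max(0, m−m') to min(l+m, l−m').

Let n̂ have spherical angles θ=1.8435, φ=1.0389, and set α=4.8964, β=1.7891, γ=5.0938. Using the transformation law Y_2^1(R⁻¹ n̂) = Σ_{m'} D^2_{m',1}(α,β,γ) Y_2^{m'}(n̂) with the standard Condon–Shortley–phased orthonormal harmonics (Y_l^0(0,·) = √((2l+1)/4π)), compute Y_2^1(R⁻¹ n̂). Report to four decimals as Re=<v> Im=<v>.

Need the full column D^2_{m',1} for m'=−2..2 at α=4.8964, β=1.7891, γ=5.0938.
cos(β/2)=0.625870, sin(β/2)=0.779928
d^2_{-2,1}: single k=3 term ⇒ +0.593850;  D = -0.007951-0.593797i
d^2_{-1,1}: k∈[2..3] ⇒ +0.714822 -0.370013 = +0.344809;  D = +0.338113-0.067624i
d^2_{0,1}: k∈[1..2] ⇒ +0.468362 -0.727315 = -0.258952;  D = -0.096390-0.240344i
d^2_{1,1}: k∈[0..1] ⇒ +0.153439 -0.714822 = -0.561383;  D = +0.474011-0.300773i
d^2_{2,1}: single k=0 term ⇒ -0.382416;  D = +0.260511+0.279957i
Y_2^{m'}(θ=1.8435,φ=1.0389) and Σ D·Y over m':
  (-0.0080-0.5938i)·(-0.1740-0.3132i)  (+0.3381-0.0676i)·(-0.1016+0.1727i)  (-0.0964-0.2403i)·(-0.2468+0.0000i)  (+0.4740-0.3008i)·(+0.1016+0.1727i)  (+0.2605+0.2800i)·(-0.1740+0.3132i)
Y_2^1(R⁻¹ n̂) = -0.216362+0.314538i

Re=-0.2164 Im=0.3145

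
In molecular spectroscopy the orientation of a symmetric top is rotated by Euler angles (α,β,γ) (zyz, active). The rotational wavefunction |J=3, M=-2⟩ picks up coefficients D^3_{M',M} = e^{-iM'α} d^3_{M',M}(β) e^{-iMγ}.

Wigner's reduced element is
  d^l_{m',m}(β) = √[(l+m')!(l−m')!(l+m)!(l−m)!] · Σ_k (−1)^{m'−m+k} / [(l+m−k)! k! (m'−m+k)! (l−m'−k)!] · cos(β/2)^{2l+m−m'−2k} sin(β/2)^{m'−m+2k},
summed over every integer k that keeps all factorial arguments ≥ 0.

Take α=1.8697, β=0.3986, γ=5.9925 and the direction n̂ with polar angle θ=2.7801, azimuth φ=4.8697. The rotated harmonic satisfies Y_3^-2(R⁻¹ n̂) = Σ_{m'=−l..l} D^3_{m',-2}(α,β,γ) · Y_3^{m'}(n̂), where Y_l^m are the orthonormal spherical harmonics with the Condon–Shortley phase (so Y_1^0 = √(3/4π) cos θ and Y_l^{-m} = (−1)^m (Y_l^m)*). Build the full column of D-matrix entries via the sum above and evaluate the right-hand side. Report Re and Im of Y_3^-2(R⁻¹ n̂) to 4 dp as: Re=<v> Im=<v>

Need the full column D^3_{m',-2} for m'=−3..3 at α=1.8697, β=0.3986, γ=5.9925.
cos(β/2)=0.980205, sin(β/2)=0.197983
d^3_{-3,-2}: single k=1 term ⇒ +0.438823;  D = +0.136097-0.417185i
d^3_{-2,-2}: k∈[0..1] ⇒ +0.886957 -0.180924 = +0.706033;  D = -0.705938-0.011604i
d^3_{-1,-2}: k∈[0..1] ⇒ -0.566518 +0.046224 = -0.520294;  D = -0.145019-0.499675i
d^3_{0,-2}: k∈[0..1] ⇒ +0.198192 -0.008086 = +0.190106;  D = +0.158874-0.104401i
d^3_{1,-2}: k∈[0..1] ⇒ -0.046224 +0.000943 = -0.045281;  D = +0.034908+0.028841i
d^3_{2,-2}: k∈[0..1] ⇒ +0.007381 -0.000060 = +0.007321;  D = -0.002794+0.006767i
d^3_{3,-2}: single k=0 term ⇒ -0.000730;  D = -0.000727-0.000068i
Y_3^{m'}(θ=2.7801,φ=4.8697) and Σ D·Y over m':
  (+0.1361-0.4172i)·(-0.0084-0.0164i)  (-0.7059-0.0116i)·(+0.1137-0.0370i)  (-0.1450-0.4997i)·(+0.0604+0.3810i)  (+0.1589-0.1044i)·(-0.4798+0.0000i)  (+0.0349+0.0288i)·(-0.0604+0.3810i)  (-0.0028+0.0068i)·(+0.1137+0.0370i)  (-0.0007-0.0001i)·(+0.0084-0.0164i)
Y_3^-2(R⁻¹ n̂) = +0.002991+0.002951i

Re=0.0030 Im=0.0030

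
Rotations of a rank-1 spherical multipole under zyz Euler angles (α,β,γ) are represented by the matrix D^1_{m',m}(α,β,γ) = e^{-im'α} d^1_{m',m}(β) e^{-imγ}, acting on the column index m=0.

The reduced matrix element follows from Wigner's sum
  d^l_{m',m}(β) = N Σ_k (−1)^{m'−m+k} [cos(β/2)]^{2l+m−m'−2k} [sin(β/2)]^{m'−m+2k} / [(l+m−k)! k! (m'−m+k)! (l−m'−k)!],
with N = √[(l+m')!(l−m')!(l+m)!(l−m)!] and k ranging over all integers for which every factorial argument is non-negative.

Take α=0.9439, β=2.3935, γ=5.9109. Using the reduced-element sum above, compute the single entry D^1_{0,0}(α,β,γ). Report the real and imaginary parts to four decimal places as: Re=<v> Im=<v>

First d^1_{0,0}(β=2.3935), then the phase factors e^{-i(0)α} and e^{-i(0)γ}:
c=cos(2.3935/2)=0.365385, s=sin(2.3935/2)=0.930857; N=√[1·1·1·1]=1.000000
Admissible k: 0..1 (factorial args all ≥0)
  k=0: (−1)^0·1.0000/(1)·0.3654^2·0.9309^0 = +0.133506
  k=1: (−1)^1·1.0000/(1)·0.3654^0·0.9309^2 = -0.866494
d^1_{0,0}(2.3935) = +0.133506 -0.866494 = -0.732988
D = (+1.000000+0.000000i)·(-0.732988)·(+1.000000+0.000000i) = -0.732988+0.000000i

Re=-0.7330 Im=0.0000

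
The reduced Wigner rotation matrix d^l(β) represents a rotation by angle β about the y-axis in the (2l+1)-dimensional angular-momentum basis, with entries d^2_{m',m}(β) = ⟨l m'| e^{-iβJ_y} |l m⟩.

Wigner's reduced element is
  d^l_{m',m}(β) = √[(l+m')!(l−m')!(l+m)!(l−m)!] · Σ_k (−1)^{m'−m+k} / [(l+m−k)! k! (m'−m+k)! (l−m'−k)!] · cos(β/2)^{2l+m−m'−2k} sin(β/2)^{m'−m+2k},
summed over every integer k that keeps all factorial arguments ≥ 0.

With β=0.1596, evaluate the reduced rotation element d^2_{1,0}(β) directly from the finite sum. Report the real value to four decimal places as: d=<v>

d=-0.1922

d^2_{1,0}(β=0.1596) via Wigner's sum:
With c≡cos(β/2)=0.996818 and s≡sin(β/2)=0.079715, N=[6·1·2·2]^{1/2}=4.898979
k∈{0,1} keeps every argument non-negative
  k=0: (−1)^1·4.8990/(2)·0.9968^3·0.0797^1 = -0.193404
  k=1: (−1)^2·4.8990/(2)·0.9968^1·0.0797^3 = +0.001237
d^2_{1,0}(0.1596) = -0.193404 +0.001237 = -0.192167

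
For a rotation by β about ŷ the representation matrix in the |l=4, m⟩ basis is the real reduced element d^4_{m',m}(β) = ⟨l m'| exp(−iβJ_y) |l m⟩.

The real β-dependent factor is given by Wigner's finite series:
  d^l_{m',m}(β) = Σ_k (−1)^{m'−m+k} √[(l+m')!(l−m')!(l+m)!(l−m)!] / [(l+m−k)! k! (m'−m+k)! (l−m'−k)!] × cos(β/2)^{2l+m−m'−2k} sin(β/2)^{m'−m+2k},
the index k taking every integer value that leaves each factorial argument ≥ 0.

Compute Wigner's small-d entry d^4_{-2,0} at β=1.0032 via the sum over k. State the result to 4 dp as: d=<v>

d=0.2875

d^4_{-2,0}(β=1.0032) via Wigner's sum:
Half-angle: c=0.876814, s=0.480829. N=√(2·720·24·24)=910.735966
Admissible k: 2..4 (factorial args all ≥0)
  k=2: (−1)^0·910.7360/(96)·0.8768^6·0.4808^2 = +0.996664
  k=3: (−1)^1·910.7360/(36)·0.8768^4·0.4808^4 = -0.799251
  k=4: (−1)^2·910.7360/(96)·0.8768^2·0.4808^6 = +0.090132
d^4_{-2,0}(1.0032) = +0.996664 -0.799251 +0.090132 = +0.287545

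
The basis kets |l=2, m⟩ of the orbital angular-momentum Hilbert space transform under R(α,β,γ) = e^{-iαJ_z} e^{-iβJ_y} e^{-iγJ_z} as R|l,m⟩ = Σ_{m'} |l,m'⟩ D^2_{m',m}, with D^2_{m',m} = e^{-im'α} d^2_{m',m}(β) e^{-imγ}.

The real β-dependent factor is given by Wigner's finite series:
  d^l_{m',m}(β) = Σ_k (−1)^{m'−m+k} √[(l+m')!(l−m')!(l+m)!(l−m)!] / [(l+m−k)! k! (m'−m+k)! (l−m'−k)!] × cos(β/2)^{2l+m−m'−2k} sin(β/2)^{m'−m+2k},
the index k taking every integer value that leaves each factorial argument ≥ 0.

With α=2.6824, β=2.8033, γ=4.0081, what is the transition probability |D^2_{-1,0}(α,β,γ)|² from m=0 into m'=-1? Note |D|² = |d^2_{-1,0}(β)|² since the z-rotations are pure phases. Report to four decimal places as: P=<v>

P=0.1470

Split into d^2_{-1,0}(β=2.8033) × two z-phases.
c=cos(2.8033/2)=0.168341, s=sin(2.8033/2)=0.985729; N=√[1·6·2·2]=4.898979
k: max(0,(0)−(-1))=1 … min(2+(0),2−(-1))=2
  k=1: (−1)^0·4.8990/(2)·0.1683^3·0.9857^1 = +0.011519
  k=2: (−1)^1·4.8990/(2)·0.1683^1·0.9857^3 = -0.394946
d^2_{-1,0}(2.8033) = +0.011519 -0.394946 = -0.383427
|D^2_{-1,0}|² = |d^2_{-1,0}(β)|² = (-0.383427)² = 0.147017 (the z-rotation phases have unit modulus)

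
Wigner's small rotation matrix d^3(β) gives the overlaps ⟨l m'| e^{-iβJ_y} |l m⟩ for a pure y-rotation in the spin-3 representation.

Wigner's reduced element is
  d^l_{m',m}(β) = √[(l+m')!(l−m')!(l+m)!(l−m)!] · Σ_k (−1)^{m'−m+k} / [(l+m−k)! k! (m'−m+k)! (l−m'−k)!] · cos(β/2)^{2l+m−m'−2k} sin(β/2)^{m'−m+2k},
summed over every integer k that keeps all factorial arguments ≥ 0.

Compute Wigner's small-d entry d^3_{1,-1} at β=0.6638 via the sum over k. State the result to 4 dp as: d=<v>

d^3_{1,-1}(β=0.6638) via Wigner's sum:
Half-angle: c=0.945425, s=0.325840. N=√(24·2·2·24)=48.000000
k∈{0,1,2} keeps every argument non-negative
  k=0: (−1)^2·48.0000/(8)·0.9454^4·0.3258^2 = +0.508942
  k=1: (−1)^3·48.0000/(6)·0.9454^2·0.3258^4 = -0.080605
  k=2: (−1)^4·48.0000/(48)·0.9454^0·0.3258^6 = +0.001197
d^3_{1,-1}(0.6638) = +0.508942 -0.080605 +0.001197 = +0.429534

d=0.4295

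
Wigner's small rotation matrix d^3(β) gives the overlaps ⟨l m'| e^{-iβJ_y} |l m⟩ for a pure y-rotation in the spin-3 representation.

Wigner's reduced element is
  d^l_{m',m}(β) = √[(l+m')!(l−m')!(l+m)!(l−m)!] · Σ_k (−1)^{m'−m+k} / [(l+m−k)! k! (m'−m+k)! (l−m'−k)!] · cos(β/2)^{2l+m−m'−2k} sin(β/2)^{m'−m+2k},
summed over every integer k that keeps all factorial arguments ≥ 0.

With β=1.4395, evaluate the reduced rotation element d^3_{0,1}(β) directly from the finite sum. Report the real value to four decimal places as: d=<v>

d^3_{0,1}(β=1.4395) via Wigner's sum:
With c≡cos(β/2)=0.751971 and s≡sin(β/2)=0.659197, N=[6·6·24·2]^{1/2}=41.569219
k∈{1,2,3} keeps every argument non-negative
  k=1: (−1)^0·41.5692/(12)·0.7520^5·0.6592^1 = +0.549047
  k=2: (−1)^1·41.5692/(4)·0.7520^3·0.6592^3 = -1.265784
  k=3: (−1)^2·41.5692/(12)·0.7520^1·0.6592^5 = +0.324240
d^3_{0,1}(1.4395) = +0.549047 -1.265784 +0.324240 = -0.392496

d=-0.3925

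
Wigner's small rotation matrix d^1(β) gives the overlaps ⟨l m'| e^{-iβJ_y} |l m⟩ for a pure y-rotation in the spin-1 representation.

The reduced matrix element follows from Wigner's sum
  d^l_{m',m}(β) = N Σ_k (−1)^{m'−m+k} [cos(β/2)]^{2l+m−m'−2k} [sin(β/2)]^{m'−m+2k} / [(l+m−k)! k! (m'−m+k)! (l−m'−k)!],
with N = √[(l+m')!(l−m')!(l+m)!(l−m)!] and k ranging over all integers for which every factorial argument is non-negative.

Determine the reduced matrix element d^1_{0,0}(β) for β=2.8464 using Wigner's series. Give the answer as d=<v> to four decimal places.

d=-0.9567

d^1_{0,0}(β=2.8464) via Wigner's sum:
Half-angle: c=0.147061, s=0.989127. N=√(1·1·1·1)=1.000000
The bounds max(0,m−m')=0 and min(l+m,l−m')=1 give 2 terms
  k=0: (−1)^0·1.0000/(1)·0.1471^2·0.9891^0 = +0.021627
  k=1: (−1)^1·1.0000/(1)·0.1471^0·0.9891^2 = -0.978373
d^1_{0,0}(2.8464) = +0.021627 -0.978373 = -0.956746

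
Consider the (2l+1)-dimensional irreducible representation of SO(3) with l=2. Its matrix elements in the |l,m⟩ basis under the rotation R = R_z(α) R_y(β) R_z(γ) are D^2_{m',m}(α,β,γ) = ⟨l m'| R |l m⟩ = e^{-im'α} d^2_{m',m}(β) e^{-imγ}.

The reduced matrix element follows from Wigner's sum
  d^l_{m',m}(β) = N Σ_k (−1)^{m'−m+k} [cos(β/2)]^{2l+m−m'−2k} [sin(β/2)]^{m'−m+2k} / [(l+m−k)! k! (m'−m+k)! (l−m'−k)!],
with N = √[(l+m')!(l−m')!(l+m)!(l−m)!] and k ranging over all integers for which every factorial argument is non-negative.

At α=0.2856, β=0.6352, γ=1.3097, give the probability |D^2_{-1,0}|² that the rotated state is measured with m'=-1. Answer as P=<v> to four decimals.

P=0.3422

D^2_{-1,0}(0.2856,0.6352,1.3097) = e^{-i·-1·0.2856}·d^2_{-1,0}(0.6352)·e^{-i·0·1.3097}. Compute d first:
With c≡cos(β/2)=0.949988 and s≡sin(β/2)=0.312287, N=[1·6·2·2]^{1/2}=4.898979
Admissible k: 1..2 (factorial args all ≥0)
  k=1: (−1)^0·4.8990/(2)·0.9500^3·0.3123^1 = +0.655819
  k=2: (−1)^1·4.8990/(2)·0.9500^1·0.3123^3 = -0.070869
d^2_{-1,0}(0.6352) = +0.655819 -0.070869 = +0.584950
|D^2_{-1,0}|² = |d^2_{-1,0}(β)|² = (+0.584950)² = 0.342166 (the z-rotation phases have unit modulus)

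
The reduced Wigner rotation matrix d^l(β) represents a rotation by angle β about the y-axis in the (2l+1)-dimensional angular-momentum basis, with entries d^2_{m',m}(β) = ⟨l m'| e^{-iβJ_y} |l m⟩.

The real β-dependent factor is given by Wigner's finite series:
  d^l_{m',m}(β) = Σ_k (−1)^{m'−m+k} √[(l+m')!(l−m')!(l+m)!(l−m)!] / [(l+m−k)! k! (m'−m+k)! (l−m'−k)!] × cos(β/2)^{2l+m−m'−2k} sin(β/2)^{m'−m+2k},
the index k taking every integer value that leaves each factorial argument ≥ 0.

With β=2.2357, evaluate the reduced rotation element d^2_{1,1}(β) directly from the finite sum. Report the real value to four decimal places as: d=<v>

d=-0.4278

d^2_{1,1}(β=2.2357) via Wigner's sum:
c=cos(2.2357/2)=0.437617, s=sin(2.2357/2)=0.899162; N=√[6·1·6·1]=6.000000
k: max(0,(1)−(1))=0 … min(2+(1),2−(1))=1
  k=0: (−1)^0·6.0000/(6)·0.4376^4·0.8992^0 = +0.036675
  k=1: (−1)^1·6.0000/(2)·0.4376^2·0.8992^2 = -0.464499
d^2_{1,1}(2.2357) = +0.036675 -0.464499 = -0.427823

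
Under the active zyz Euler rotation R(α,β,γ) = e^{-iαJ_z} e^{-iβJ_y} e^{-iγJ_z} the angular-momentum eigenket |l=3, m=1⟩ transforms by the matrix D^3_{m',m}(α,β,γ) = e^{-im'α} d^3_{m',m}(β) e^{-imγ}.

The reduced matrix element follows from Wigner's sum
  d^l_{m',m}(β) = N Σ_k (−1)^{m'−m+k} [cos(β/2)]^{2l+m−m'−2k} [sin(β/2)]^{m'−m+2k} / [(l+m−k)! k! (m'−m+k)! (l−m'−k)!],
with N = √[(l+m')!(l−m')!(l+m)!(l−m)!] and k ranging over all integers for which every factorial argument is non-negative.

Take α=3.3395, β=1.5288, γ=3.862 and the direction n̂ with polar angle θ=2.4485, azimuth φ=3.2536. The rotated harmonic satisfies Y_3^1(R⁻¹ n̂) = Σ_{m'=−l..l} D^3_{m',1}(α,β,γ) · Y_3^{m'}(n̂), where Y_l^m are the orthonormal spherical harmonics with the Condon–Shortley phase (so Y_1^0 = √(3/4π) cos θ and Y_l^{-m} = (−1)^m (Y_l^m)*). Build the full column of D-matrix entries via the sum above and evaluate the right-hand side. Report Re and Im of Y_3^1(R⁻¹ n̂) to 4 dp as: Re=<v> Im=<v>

Need the full column D^3_{m',1} for m'=−3..3 at α=3.3395, β=1.5288, γ=3.862.
cos(β/2)=0.721798, sin(β/2)=0.692104
d^3_{-3,1}: single k=4 term ⇒ +0.462980;  D = +0.459270-0.058496i
d^3_{-2,1}: k∈[3..4] ⇒ +0.788480 -0.362470 = +0.426010;  D = -0.403764+0.135864i
d^3_{-1,1}: k∈[2..4] ⇒ +0.780110 -0.956327 +0.109908 = -0.066309;  D = -0.057462+0.033091i
d^3_{0,1}: k∈[1..3] ⇒ +0.469721 -1.295605 +0.397066 = -0.428818;  D = +0.322273-0.282887i
d^3_{1,1}: k∈[0..2] ⇒ +0.141414 -1.040147 +0.717246 = -0.181488;  D = -0.110192+0.144206i
d^3_{2,1}: k∈[0..1] ⇒ -0.428794 +0.788480 = +0.359686;  D = -0.157931+0.323159i
d^3_{3,1}: single k=0 term ⇒ +0.503559;  D = +0.127833-0.487063i
Y_3^{m'}(θ=2.4485,φ=3.2536) and Σ D·Y over m':
  (+0.4593-0.0585i)·(-0.1027+0.0359i)  (-0.4038+0.1359i)·(-0.3129+0.0713i)  (-0.0575+0.0331i)·(-0.4020+0.0452i)  (+0.3223-0.2829i)·(+0.0118+0.0000i)  (-0.1102+0.1442i)·(+0.4020+0.0452i)  (-0.1579+0.3232i)·(-0.3129-0.0713i)  (+0.1278-0.4871i)·(+0.1027+0.0359i)
Y_3^1(R⁻¹ n̂) = +0.149233-0.150378i

Re=0.1492 Im=-0.1504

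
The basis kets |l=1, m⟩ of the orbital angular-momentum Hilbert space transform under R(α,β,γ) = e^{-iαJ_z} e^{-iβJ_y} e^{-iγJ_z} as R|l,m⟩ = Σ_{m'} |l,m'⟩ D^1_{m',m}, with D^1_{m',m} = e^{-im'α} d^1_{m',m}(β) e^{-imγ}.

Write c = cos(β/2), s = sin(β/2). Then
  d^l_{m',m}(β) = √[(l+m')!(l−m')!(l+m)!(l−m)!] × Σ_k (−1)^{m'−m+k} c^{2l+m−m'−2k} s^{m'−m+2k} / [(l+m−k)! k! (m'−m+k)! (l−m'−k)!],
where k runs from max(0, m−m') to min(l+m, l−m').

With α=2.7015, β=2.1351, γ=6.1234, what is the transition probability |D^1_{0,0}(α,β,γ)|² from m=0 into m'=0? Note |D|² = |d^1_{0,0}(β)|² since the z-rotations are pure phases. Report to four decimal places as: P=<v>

P=0.2860

Split into d^1_{0,0}(β=2.1351) × two z-phases.
c=cos(2.1351/2)=0.482272, s=sin(2.1351/2)=0.876022; N=√[1·1·1·1]=1.000000
Admissible k: 0..1 (factorial args all ≥0)
  k=0: (−1)^0·1.0000/(1)·0.4823^2·0.8760^0 = +0.232586
  k=1: (−1)^1·1.0000/(1)·0.4823^0·0.8760^2 = -0.767414
d^1_{0,0}(2.1351) = +0.232586 -0.767414 = -0.534828
|D^1_{0,0}|² = |d^1_{0,0}(β)|² = (-0.534828)² = 0.286041 (the z-rotation phases have unit modulus)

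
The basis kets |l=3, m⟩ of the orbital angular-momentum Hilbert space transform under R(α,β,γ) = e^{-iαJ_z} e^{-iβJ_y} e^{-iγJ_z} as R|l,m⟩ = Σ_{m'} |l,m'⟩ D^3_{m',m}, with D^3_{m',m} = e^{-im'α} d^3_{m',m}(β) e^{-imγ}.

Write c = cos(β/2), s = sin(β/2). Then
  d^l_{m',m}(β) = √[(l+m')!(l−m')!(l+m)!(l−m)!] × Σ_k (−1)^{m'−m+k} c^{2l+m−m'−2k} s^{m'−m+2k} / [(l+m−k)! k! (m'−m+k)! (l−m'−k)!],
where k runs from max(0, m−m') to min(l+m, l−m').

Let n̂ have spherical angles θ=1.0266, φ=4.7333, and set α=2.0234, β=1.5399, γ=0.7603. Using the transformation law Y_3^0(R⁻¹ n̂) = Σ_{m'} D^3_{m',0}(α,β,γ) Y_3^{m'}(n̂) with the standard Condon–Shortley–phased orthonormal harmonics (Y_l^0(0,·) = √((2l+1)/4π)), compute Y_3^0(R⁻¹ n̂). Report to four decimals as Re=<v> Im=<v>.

Re=0.0303 Im=0.0000

Need the full column D^3_{m',0} for m'=−3..3 at α=2.0234, β=1.5399, γ=0.7603.
cos(β/2)=0.717945, sin(β/2)=0.696099
d^3_{-3,0}: single k=3 term ⇒ +0.558217;  D = +0.545604-0.117995i
d^3_{-2,0}: k∈[2..3] ⇒ +0.705130 -0.662870 = +0.042259;  D = -0.026096-0.033239i
d^3_{-1,0}: k∈[1..3] ⇒ +0.459959 -1.297179 +0.406479 = -0.430741;  D = +0.188367-0.387370i
d^3_{0,0}: k∈[0..3] ⇒ +0.136946 -1.158646 +1.089207 -0.113770 = -0.046263;  D = -0.046263+0.000000i
d^3_{1,0}: k∈[0..2] ⇒ -0.459959 +1.297179 -0.406479 = +0.430741;  D = -0.188367-0.387370i
d^3_{2,0}: k∈[0..1] ⇒ +0.705130 -0.662870 = +0.042259;  D = -0.026096+0.033239i
d^3_{3,0}: single k=0 term ⇒ -0.558217;  D = -0.545604-0.117995i
Y_3^{m'}(θ=1.0266,φ=4.7333) and Σ D·Y over m':
  (+0.5456-0.1180i)·(-0.0164-0.2608i)  (-0.0261-0.0332i)·(-0.3869+0.0162i)  (+0.1884-0.3874i)·(+0.0020+0.0940i)  (-0.0463+0.0000i)·(-0.3207+0.0000i)  (-0.1884-0.3874i)·(-0.0020+0.0940i)  (-0.0261+0.0332i)·(-0.3869-0.0162i)  (-0.5456-0.1180i)·(+0.0164-0.2608i)
Y_3^0(R⁻¹ n̂) = +0.030303+0.000000i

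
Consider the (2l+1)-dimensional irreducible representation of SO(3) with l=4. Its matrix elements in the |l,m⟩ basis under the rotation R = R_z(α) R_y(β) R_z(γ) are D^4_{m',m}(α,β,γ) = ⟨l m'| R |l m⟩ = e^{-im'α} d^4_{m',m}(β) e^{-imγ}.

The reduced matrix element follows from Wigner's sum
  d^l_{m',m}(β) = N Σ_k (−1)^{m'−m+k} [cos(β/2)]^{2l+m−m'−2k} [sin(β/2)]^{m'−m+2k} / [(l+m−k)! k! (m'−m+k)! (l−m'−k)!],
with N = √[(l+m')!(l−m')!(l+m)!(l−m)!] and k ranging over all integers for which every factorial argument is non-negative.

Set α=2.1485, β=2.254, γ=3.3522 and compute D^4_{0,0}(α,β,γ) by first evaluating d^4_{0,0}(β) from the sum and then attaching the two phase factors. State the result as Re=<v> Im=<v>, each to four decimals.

Re=-0.4246 Im=0.0000

First d^4_{0,0}(β=2.254), then the phase factors e^{-i(0)α} and e^{-i(0)γ}:
c=cos(2.254/2)=0.429371, s=sin(2.254/2)=0.903128; N=√[24·24·24·24]=576.000000
k: max(0,(0)−(0))=0 … min(4+(0),4−(0))=4
  k=0: (−1)^0·576.0000/(576)·0.4294^8·0.9031^0 = +0.001155
  k=1: (−1)^1·576.0000/(36)·0.4294^6·0.9031^2 = -0.081774
  k=2: (−1)^2·576.0000/(16)·0.4294^4·0.9031^4 = +0.814013
  k=3: (−1)^3·576.0000/(36)·0.4294^2·0.9031^6 = -1.600597
  k=4: (−1)^4·576.0000/(576)·0.4294^0·0.9031^8 = +0.442583
d^4_{0,0}(2.254) = +0.001155 -0.081774 +0.814013 -1.600597 +0.442583 = -0.424619
Phases: e^{-i·(0)·2.1485}=+1.000000+0.000000i, e^{-i·(0)·3.3522}=+1.000000+0.000000i ⇒ D=-0.424619+0.000000i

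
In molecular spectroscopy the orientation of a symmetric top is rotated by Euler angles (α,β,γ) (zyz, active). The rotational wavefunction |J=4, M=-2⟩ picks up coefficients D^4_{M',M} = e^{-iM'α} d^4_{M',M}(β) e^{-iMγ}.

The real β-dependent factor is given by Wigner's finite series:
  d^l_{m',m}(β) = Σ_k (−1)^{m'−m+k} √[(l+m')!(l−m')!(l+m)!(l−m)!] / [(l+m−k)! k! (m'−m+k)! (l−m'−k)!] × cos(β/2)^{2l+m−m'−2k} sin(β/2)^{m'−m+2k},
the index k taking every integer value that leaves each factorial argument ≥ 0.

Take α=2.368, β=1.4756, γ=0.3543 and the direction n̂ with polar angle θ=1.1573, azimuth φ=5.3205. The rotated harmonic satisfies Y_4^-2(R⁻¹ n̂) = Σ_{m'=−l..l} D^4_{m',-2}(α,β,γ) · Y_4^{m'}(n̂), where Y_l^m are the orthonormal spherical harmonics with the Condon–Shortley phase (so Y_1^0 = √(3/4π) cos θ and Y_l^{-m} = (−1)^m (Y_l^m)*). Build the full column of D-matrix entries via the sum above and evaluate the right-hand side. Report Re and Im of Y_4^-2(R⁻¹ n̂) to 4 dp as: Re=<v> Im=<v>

Re=0.0661 Im=0.3617

Need the full column D^4_{m',-2} for m'=−4..4 at α=2.368, β=1.4756, γ=0.3543.
cos(β/2)=0.739950, sin(β/2)=0.672662
d^4_{-4,-2}: single k=2 term ⇒ +0.392995;  D = -0.285986-0.269550i
d^4_{-3,-2}: k∈[1..2] ⇒ +0.305688 -0.757858 = -0.452170;  D = -0.018706-0.451783i
d^4_{-2,-2}: k∈[0..2] ⇒ +0.089871 -0.891229 +0.920636 = +0.119277;  D = +0.079739-0.088706i
d^4_{-1,-2}: k∈[0..2] ⇒ -0.346617 +1.432217 -0.789052 = +0.296547;  D = -0.295921+0.019260i
d^4_{0,-2}: k∈[0..2] ⇒ +0.704579 -1.552697 +0.481179 = -0.366939;  D = -0.278607-0.238794i
d^4_{1,-2}: k∈[0..2] ⇒ -0.954811 +1.183579 -0.195621 = +0.033146;  D = -0.002933-0.033016i
d^4_{2,-2}: k∈[0..2] ⇒ +0.920636 -0.608648 +0.041915 = +0.353903;  D = -0.223902+0.274072i
d^4_{3,-2}: k∈[0..1] ⇒ -0.626291 +0.172521 = -0.453769;  D = -0.450915+0.050813i
d^4_{4,-2}: single k=0 term ⇒ +0.268389;  D = -0.211798-0.164846i
Y_4^{m'}(θ=1.1573,φ=5.3205) and Σ D·Y over m':
  (-0.2860-0.2696i)·(-0.2362-0.2026i)  (-0.0187-0.4518i)·(-0.3738+0.0969i)  (+0.0797-0.0887i)·(-0.0127+0.0342i)  (-0.2959+0.0193i)·(-0.1860-0.2671i)  (-0.2786-0.2388i)·(-0.0985+0.0000i)  (-0.0029-0.0330i)·(+0.1860-0.2671i)  (-0.2239+0.2741i)·(-0.0127-0.0342i)  (-0.4509+0.0508i)·(+0.3738+0.0969i)  (-0.2118-0.1648i)·(-0.2362+0.2026i)
Y_4^-2(R⁻¹ n̂) = +0.066103+0.361705i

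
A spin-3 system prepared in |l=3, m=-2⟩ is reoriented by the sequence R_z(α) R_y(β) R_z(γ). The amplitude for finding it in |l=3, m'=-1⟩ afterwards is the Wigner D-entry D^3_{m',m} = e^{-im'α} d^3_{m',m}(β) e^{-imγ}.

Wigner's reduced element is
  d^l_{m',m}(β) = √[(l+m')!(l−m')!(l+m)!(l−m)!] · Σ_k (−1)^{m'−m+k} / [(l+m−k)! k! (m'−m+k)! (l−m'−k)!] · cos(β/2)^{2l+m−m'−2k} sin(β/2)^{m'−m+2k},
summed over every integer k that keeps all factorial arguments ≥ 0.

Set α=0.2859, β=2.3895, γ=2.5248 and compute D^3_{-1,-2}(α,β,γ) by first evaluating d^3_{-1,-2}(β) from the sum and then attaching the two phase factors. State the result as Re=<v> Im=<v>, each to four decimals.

D^3_{-1,-2}(0.2859,2.3895,2.5248) = e^{-i·-1·0.2859}·d^3_{-1,-2}(2.3895)·e^{-i·-2·2.5248}. Compute d first:
With c≡cos(β/2)=0.367246 and s≡sin(β/2)=0.930124, N=[2·24·1·120]^{1/2}=75.894664
k∈{0,1} keeps every argument non-negative
  k=0: (−1)^1·75.8947/(24)·0.3672^5·0.9301^1 = -0.019648
  k=1: (−1)^2·75.8947/(12)·0.3672^3·0.9301^3 = +0.252071
d^3_{-1,-2}(2.3895) = -0.019648 +0.252071 = +0.232423
Phases: e^{-i·(-1)·0.2859}=+0.959408+0.282021i, e^{-i·(-2)·2.5248}=+0.330856-0.943681i ⇒ D=+0.135634-0.188743i

Re=0.1356 Im=-0.1887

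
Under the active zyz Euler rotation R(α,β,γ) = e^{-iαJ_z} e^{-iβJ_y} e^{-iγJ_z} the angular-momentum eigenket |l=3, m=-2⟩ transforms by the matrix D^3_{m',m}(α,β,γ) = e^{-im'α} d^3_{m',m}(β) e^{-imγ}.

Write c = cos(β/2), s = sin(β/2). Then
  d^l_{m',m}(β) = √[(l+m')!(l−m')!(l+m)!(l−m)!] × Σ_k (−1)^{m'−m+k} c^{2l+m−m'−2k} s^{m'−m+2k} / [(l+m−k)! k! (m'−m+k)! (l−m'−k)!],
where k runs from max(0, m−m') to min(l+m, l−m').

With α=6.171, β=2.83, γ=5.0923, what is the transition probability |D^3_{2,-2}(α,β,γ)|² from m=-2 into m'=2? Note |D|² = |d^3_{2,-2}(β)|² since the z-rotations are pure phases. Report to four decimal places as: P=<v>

First d^3_{2,-2}(β=2.83), then the phase factors e^{-i(2)α} and e^{-i(-2)γ}:
With c≡cos(β/2)=0.155167 and s≡sin(β/2)=0.987888, N=[120·1·1·120]^{1/2}=120.000000
The bounds max(0,m−m')=0 and min(l+m,l−m')=1 give 2 terms
  k=0: (−1)^4·120.0000/(24)·0.1552^2·0.9879^4 = +0.114657
  k=1: (−1)^5·120.0000/(120)·0.1552^0·0.9879^6 = -0.929495
d^3_{2,-2}(2.83) = +0.114657 -0.929495 = -0.814838
|D^3_{2,-2}|² = |d^3_{2,-2}(β)|² = (-0.814838)² = 0.663961 (the z-rotation phases have unit modulus)

P=0.6640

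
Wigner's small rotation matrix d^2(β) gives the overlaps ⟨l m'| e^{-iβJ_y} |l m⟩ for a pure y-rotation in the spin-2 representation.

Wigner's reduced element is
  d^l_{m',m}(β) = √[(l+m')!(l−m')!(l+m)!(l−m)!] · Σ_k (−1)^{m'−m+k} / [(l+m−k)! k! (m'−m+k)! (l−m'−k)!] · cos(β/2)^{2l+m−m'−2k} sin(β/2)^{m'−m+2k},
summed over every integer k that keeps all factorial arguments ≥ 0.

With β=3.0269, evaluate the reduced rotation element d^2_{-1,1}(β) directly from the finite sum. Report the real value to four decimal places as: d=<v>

d^2_{-1,1}(β=3.0269) via Wigner's sum:
Half-angle: c=0.057315, s=0.998356. N=√(1·6·6·1)=6.000000
k∈{2,3} keeps every argument non-negative
  k=2: (−1)^0·6.0000/(2)·0.0573^2·0.9984^2 = +0.009823
  k=3: (−1)^1·6.0000/(6)·0.0573^0·0.9984^4 = -0.993441
d^2_{-1,1}(3.0269) = +0.009823 -0.993441 = -0.983618

d=-0.9836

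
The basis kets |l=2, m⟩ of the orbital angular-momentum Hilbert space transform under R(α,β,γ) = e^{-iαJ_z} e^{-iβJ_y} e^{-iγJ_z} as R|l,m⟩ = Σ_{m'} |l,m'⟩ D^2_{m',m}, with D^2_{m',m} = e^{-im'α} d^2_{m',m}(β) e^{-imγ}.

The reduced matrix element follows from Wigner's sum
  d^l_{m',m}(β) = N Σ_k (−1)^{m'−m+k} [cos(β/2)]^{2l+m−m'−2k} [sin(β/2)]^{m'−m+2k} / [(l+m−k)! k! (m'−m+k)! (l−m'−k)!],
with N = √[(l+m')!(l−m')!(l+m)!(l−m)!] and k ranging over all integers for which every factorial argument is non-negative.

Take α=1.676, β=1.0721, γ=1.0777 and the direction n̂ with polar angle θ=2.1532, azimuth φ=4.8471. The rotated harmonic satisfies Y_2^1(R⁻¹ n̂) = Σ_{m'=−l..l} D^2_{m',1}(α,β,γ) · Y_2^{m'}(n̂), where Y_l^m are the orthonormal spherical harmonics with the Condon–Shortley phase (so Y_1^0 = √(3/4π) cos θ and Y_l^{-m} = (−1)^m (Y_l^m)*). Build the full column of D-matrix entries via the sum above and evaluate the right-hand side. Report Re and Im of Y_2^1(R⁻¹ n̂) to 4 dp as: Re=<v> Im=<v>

Need the full column D^2_{m',1} for m'=−2..2 at α=1.676, β=1.0721, γ=1.0777.
cos(β/2)=0.859733, sin(β/2)=0.510744
d^2_{-2,1}: single k=3 term ⇒ +0.229089;  D = -0.148196+0.174698i
d^2_{-1,1}: k∈[2..3] ⇒ +0.578435 -0.068048 = +0.510388;  D = +0.421731+0.287470i
d^2_{0,1}: k∈[1..2] ⇒ +0.795004 -0.280575 = +0.514429;  D = +0.243508-0.453146i
d^2_{1,1}: k∈[0..1] ⇒ +0.546329 -0.578435 = -0.032107;  D = +0.029721+0.012144i
d^2_{2,1}: single k=0 term ⇒ -0.649118;  D = +0.181064-0.623354i
Y_2^{m'}(θ=2.1532,φ=4.8471) and Σ D·Y over m':
  (-0.1482+0.1747i)·(-0.2597+0.0717i)  (+0.4217+0.2875i)·(-0.0477-0.3517i)  (+0.2435-0.4531i)·(-0.0291+0.0000i)  (+0.0297+0.0121i)·(+0.0477-0.3517i)  (+0.1811-0.6234i)·(-0.2597-0.0717i)
Y_2^1(R⁻¹ n̂) = +0.013818-0.065774i

Re=0.0138 Im=-0.0658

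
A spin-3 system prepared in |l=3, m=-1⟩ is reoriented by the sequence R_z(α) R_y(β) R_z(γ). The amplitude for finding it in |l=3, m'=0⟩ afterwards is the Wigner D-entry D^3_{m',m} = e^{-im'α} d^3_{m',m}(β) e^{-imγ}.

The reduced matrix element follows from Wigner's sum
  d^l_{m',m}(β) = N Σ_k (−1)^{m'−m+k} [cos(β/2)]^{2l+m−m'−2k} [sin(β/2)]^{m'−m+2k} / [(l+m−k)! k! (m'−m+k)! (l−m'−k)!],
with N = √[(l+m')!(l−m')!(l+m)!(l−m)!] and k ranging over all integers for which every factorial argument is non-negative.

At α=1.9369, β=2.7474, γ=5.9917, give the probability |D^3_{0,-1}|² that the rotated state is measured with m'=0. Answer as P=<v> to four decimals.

P=0.2944

Split into d^3_{0,-1}(β=2.7474) × two z-phases.
With c≡cos(β/2)=0.195823 and s≡sin(β/2)=0.980639, N=[6·6·2·24]^{1/2}=41.569219
k: max(0,(-1)−(0))=0 … min(3+(-1),3−(0))=2
  k=0: (−1)^1·41.5692/(12)·0.1958^5·0.9806^1 = -0.000978
  k=1: (−1)^2·41.5692/(4)·0.1958^3·0.9806^3 = +0.073592
  k=2: (−1)^3·41.5692/(12)·0.1958^1·0.9806^5 = -0.615177
d^3_{0,-1}(2.7474) = -0.000978 +0.073592 -0.615177 = -0.542564
|D^3_{0,-1}|² = |d^3_{0,-1}(β)|² = (-0.542564)² = 0.294375 (the z-rotation phases have unit modulus)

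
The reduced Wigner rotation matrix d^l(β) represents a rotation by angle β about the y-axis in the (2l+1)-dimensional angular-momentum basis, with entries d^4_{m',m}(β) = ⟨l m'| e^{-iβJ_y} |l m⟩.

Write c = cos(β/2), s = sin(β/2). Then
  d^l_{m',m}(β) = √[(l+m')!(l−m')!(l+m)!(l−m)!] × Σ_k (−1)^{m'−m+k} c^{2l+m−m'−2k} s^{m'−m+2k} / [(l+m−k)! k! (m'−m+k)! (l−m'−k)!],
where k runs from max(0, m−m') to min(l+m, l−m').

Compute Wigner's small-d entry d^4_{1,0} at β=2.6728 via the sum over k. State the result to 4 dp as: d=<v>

d=0.5793

d^4_{1,0}(β=2.6728) via Wigner's sum:
c=cos(2.6728/2)=0.232256, s=sin(2.6728/2)=0.972655; N=√[120·6·24·24]=643.987578
The bounds max(0,m−m')=0 and min(l+m,l−m')=3 give 4 terms
  k=0: (−1)^1·643.9876/(144)·0.2323^7·0.9727^1 = -0.000159
  k=1: (−1)^2·643.9876/(24)·0.2323^5·0.9727^3 = +0.016687
  k=2: (−1)^3·643.9876/(24)·0.2323^3·0.9727^5 = -0.292658
  k=3: (−1)^4·643.9876/(144)·0.2323^1·0.9727^7 = +0.855446
d^4_{1,0}(2.6728) = -0.000159 +0.016687 -0.292658 +0.855446 = +0.579317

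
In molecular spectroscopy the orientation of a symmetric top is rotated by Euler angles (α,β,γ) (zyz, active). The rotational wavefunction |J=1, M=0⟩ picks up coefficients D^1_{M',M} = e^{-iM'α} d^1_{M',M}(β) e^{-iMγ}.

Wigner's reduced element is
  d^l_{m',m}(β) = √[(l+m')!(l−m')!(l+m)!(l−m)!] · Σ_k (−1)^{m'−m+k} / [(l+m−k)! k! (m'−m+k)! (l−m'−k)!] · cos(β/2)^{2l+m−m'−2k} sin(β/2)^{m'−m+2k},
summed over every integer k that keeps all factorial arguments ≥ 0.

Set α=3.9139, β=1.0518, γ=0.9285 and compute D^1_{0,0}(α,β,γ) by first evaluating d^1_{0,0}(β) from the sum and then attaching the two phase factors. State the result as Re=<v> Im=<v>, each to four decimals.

Re=0.4960 Im=0.0000

D^1_{0,0}(3.9139,1.0518,0.9285) = e^{-i·0·3.9139}·d^1_{0,0}(1.0518)·e^{-i·0·0.9285}. Compute d first:
With c≡cos(β/2)=0.864872 and s≡sin(β/2)=0.501992, N=[1·1·1·1]^{1/2}=1.000000
k: max(0,(0)−(0))=0 … min(1+(0),1−(0))=1
  k=0: (−1)^0·1.0000/(1)·0.8649^2·0.5020^0 = +0.748004
  k=1: (−1)^1·1.0000/(1)·0.8649^0·0.5020^2 = -0.251996
d^1_{0,0}(1.0518) = +0.748004 -0.251996 = +0.496009
Phases: e^{-i·(0)·3.9139}=+1.000000+0.000000i, e^{-i·(0)·0.9285}=+1.000000+0.000000i ⇒ D=+0.496009+0.000000i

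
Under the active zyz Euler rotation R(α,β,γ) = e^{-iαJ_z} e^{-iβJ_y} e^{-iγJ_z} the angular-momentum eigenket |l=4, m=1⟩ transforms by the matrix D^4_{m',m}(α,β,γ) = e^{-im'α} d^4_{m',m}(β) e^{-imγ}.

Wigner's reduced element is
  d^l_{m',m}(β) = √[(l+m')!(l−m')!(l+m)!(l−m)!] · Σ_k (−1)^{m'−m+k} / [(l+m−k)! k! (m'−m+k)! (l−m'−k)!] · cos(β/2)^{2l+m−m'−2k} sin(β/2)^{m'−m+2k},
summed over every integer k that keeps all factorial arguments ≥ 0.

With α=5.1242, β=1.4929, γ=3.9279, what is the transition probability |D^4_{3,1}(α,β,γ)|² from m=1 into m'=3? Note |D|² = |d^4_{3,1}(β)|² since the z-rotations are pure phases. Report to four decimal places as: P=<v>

Split into d^4_{3,1}(β=1.4929) × two z-phases.
Half-angle: c=0.734104, s=0.679037. N=√(5040·1·120·6)=1904.940944
The bounds max(0,m−m')=0 and min(l+m,l−m')=1 give 2 terms
  k=0: (−1)^2·1904.9409/(240)·0.7341^6·0.6790^2 = +0.572800
  k=1: (−1)^3·1904.9409/(144)·0.7341^4·0.6790^4 = -0.816814
d^4_{3,1}(1.4929) = +0.572800 -0.816814 = -0.244014
|D^4_{3,1}|² = |d^4_{3,1}(β)|² = (-0.244014)² = 0.059543 (the z-rotation phases have unit modulus)

P=0.0595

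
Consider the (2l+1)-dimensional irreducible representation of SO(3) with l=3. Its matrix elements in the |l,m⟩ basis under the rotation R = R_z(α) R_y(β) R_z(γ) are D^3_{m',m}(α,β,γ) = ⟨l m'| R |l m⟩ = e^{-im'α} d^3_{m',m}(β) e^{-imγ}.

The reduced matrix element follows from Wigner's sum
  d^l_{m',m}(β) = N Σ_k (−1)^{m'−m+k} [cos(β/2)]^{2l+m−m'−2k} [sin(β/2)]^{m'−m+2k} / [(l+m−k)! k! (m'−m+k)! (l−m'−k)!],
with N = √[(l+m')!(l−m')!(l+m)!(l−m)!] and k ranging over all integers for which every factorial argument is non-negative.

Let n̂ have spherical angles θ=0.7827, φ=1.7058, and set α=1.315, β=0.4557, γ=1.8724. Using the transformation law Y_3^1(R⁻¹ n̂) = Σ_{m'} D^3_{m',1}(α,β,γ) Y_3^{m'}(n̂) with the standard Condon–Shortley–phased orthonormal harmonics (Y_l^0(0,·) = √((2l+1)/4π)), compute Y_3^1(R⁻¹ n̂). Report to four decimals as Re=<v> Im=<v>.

Need the full column D^3_{m',1} for m'=−3..3 at α=1.315, β=0.4557, γ=1.8724.
cos(β/2)=0.974154, sin(β/2)=0.225884
d^3_{-3,1}: single k=4 term ⇒ +0.009568;  D = -0.004602+0.008389i
d^3_{-2,1}: k∈[3..4] ⇒ +0.067386 -0.001812 = +0.065574;  D = +0.047639+0.045061i
d^3_{-1,1}: k∈[2..4] ⇒ +0.275697 -0.019764 +0.000133 = +0.256065;  D = +0.217305-0.135454i
d^3_{0,1}: k∈[1..3] ⇒ +0.686458 -0.110726 +0.001984 = +0.577717;  D = -0.171612-0.551639i
d^3_{1,1}: k∈[0..2] ⇒ +0.854607 -0.367596 +0.014823 = +0.501835;  D = -0.501308+0.022980i
d^3_{2,1}: k∈[0..1] ⇒ -0.626648 +0.067386 = -0.559262;  D = +0.116578-0.546977i
d^3_{3,1}: single k=0 term ⇒ +0.177962;  D = +0.159003+0.079927i
Y_3^{m'}(θ=0.7827,φ=1.7058) and Σ D·Y over m':
  (-0.0046+0.0084i)·(+0.0577+0.1345i)  (+0.0476+0.0451i)·(-0.3473+0.0961i)  (+0.2173-0.1355i)·(-0.0464-0.3418i)  (-0.1716-0.5516i)·(-0.1287+0.0000i)  (-0.5013+0.0230i)·(+0.0464-0.3418i)  (+0.1166-0.5470i)·(-0.3473-0.0961i)  (+0.1590+0.0799i)·(-0.0577+0.1345i)
Y_3^1(R⁻¹ n̂) = -0.184960+0.359758i

Re=-0.1850 Im=0.3598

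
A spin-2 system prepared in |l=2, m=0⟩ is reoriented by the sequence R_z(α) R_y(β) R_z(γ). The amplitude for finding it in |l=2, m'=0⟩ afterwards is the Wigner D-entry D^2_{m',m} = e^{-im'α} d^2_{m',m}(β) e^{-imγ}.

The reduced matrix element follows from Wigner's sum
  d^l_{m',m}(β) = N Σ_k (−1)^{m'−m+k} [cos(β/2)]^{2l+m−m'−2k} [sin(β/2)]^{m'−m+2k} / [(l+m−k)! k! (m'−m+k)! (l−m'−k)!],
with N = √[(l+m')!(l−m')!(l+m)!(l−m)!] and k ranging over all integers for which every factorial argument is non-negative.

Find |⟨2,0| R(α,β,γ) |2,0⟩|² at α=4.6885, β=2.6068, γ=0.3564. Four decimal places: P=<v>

P=0.3725

Split into d^2_{0,0}(β=2.6068) × two z-phases.
Half-angle: c=0.264221, s=0.964462. N=√(2·2·2·2)=4.000000
k: max(0,(0)−(0))=0 … min(2+(0),2−(0))=2
  k=0: (−1)^0·4.0000/(4)·0.2642^4·0.9645^0 = +0.004874
  k=1: (−1)^1·4.0000/(1)·0.2642^2·0.9645^2 = -0.259756
  k=2: (−1)^2·4.0000/(4)·0.2642^0·0.9645^4 = +0.865248
d^2_{0,0}(2.6068) = +0.004874 -0.259756 +0.865248 = +0.610366
|D^2_{0,0}|² = |d^2_{0,0}(β)|² = (+0.610366)² = 0.372547 (the z-rotation phases have unit modulus)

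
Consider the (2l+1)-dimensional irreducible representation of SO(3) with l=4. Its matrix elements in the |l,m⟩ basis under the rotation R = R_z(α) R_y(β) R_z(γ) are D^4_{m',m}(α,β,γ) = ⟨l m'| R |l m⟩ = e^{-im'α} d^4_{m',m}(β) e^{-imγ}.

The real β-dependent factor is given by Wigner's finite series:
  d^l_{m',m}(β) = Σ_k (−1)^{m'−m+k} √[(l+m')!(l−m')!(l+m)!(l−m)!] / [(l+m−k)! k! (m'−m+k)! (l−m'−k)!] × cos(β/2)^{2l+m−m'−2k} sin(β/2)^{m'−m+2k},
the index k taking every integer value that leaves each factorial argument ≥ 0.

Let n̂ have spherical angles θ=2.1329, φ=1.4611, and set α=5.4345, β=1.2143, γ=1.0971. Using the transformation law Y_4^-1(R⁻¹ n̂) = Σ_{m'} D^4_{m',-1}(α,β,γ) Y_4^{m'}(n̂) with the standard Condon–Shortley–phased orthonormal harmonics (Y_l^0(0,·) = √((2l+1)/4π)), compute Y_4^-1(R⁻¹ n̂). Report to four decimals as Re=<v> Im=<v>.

Need the full column D^4_{m',-1} for m'=−4..4 at α=5.4345, β=1.2143, γ=1.0971.
cos(β/2)=0.821277, sin(β/2)=0.570529
d^4_{-4,-1}: single k=3 term ⇒ +0.519250;  D = -0.345050-0.388023i
d^4_{-3,-1}: k∈[2..3] ⇒ +0.792803 -0.637661 = +0.155142;  D = +0.018856-0.153992i
d^4_{-2,-1}: k∈[1..3] ⇒ +0.610019 -1.471936 +0.473559 = -0.388359;  D = -0.320467+0.219371i
d^4_{-1,-1}: k∈[0..3] ⇒ +0.206975 -1.498256 +1.446079 -0.232620 = -0.077821;  D = -0.075433-0.019134i
d^4_{0,-1}: k∈[0..3] ⇒ -0.643016 +1.861868 -0.898514 +0.072269 = +0.392607;  D = +0.179099+0.349376i
d^4_{1,-1}: k∈[0..3] ⇒ +0.998837 -1.446079 +0.348930 -0.011226 = -0.109538;  D = +0.040120-0.101926i
d^4_{2,-1}: k∈[0..2] ⇒ -0.981291 +0.710338 -0.068560 = -0.339513;  D = +0.319263-0.115500i
d^4_{3,-1}: k∈[0..1] ⇒ +0.637661 -0.184636 = +0.453025;  D = -0.397226-0.217813i
d^4_{4,-1}: single k=0 term ⇒ -0.250584;  D = +0.054819+0.244514i
Y_4^{m'}(θ=2.1329,φ=1.4611) and Σ D·Y over m':
  (-0.3450-0.3880i)·(+0.2053+0.0964i)  (+0.0189-0.1540i)·(+0.1306-0.3824i)  (-0.3205+0.2194i)·(-0.2310-0.0515i)  (-0.0754-0.0191i)·(+0.0236-0.2145i)  (+0.1791+0.3494i)·(-0.2854+0.0000i)  (+0.0401-0.1019i)·(-0.0236-0.2145i)  (+0.3193-0.1155i)·(-0.2310+0.0515i)  (-0.3972-0.2178i)·(-0.1306-0.3824i)  (+0.0548+0.2445i)·(+0.2053-0.0964i)
Y_4^-1(R⁻¹ n̂) = -0.148769+0.003825i

Re=-0.1488 Im=0.0038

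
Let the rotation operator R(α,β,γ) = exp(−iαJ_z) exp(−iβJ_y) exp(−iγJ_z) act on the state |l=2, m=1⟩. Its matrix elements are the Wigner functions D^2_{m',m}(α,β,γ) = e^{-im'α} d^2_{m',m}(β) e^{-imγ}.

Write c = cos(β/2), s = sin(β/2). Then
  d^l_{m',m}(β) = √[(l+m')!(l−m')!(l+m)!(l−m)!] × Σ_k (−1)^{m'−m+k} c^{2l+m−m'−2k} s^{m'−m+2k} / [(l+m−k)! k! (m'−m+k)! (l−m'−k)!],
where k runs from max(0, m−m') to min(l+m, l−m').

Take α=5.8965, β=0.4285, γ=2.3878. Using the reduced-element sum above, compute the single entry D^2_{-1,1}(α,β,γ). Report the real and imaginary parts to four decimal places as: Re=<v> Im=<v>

Re=-0.1189 Im=-0.0457

Split into d^2_{-1,1}(β=0.4285) × two z-phases.
c=cos(0.4285/2)=0.977136, s=sin(0.4285/2)=0.212615; N=√[1·6·6·1]=6.000000
The bounds max(0,m−m')=2 and min(l+m,l−m')=3 give 2 terms
  k=2: (−1)^0·6.0000/(2)·0.9771^2·0.2126^2 = +0.129484
  k=3: (−1)^1·6.0000/(6)·0.9771^0·0.2126^4 = -0.002043
d^2_{-1,1}(0.4285) = +0.129484 -0.002043 = +0.127441
Attach z-rotation phases: D = e^{-i(-1)(5.8965)}·(+0.127441)·e^{-i(1)(2.3878)} = -0.118950-0.045741i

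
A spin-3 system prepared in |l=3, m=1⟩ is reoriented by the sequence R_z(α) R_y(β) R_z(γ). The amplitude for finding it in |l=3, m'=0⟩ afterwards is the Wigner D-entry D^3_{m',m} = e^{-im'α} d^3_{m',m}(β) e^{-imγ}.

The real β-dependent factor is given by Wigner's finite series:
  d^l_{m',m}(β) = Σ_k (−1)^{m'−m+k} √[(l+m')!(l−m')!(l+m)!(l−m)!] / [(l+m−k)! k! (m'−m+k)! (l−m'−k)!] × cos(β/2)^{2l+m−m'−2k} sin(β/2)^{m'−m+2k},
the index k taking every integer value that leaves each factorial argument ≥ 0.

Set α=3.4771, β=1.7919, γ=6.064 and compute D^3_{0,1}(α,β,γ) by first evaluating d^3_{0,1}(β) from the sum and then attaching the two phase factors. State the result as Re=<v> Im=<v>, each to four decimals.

First d^3_{0,1}(β=1.7919), then the phase factors e^{-i(0)α} and e^{-i(1)γ}:
c=cos(1.7919/2)=0.624777, s=sin(1.7919/2)=0.780803; N=√[6·6·24·2]=41.569219
Admissible k: 1..3 (factorial args all ≥0)
  k=1: (−1)^0·41.5692/(12)·0.6248^5·0.7808^1 = +0.257489
  k=2: (−1)^1·41.5692/(4)·0.6248^3·0.7808^3 = -1.206458
  k=3: (−1)^2·41.5692/(12)·0.6248^1·0.7808^5 = +0.628092
d^3_{0,1}(1.7919) = +0.257489 -1.206458 +0.628092 = -0.320877
D = (+1.000000+0.000000i)·(-0.320877)·(+0.976075+0.217434i) = -0.313200-0.069770i

Re=-0.3132 Im=-0.0698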